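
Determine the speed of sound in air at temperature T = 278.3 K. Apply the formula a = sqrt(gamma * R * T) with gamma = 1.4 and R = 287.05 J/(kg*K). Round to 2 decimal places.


Step 1: gamma * R * T = 1.4 * 287.05 * 278.3 = 111840.421
Step 2: a = sqrt(111840.421) = 334.43 m/s

334.43


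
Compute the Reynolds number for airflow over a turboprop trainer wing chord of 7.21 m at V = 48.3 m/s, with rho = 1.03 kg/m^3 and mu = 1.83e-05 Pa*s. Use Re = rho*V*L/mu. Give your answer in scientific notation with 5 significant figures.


Step 1: Numerator = rho * V * L = 1.03 * 48.3 * 7.21 = 358.69029
Step 2: Re = 358.69029 / 1.83e-05
Step 3: Re = 1.9601e+07

1.9601e+07


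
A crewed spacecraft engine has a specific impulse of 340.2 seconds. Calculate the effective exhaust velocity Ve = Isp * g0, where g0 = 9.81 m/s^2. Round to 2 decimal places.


Step 1: Ve = Isp * g0 = 340.2 * 9.81
Step 2: Ve = 3337.36 m/s

3337.36


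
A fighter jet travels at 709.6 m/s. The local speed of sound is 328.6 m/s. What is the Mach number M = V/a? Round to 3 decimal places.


Step 1: M = V / a = 709.6 / 328.6
Step 2: M = 2.159

2.159


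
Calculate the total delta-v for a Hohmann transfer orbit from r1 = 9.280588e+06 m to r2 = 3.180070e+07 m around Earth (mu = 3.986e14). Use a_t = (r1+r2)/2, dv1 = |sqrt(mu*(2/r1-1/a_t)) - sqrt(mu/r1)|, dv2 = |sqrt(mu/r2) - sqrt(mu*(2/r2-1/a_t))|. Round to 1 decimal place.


Step 1: Transfer semi-major axis a_t = (9.280588e+06 + 3.180070e+07) / 2 = 2.054064e+07 m
Step 2: v1 (circular at r1) = sqrt(mu/r1) = 6553.61 m/s
Step 3: v_t1 = sqrt(mu*(2/r1 - 1/a_t)) = 8154.4 m/s
Step 4: dv1 = |8154.4 - 6553.61| = 1600.79 m/s
Step 5: v2 (circular at r2) = 3540.38 m/s, v_t2 = 2379.75 m/s
Step 6: dv2 = |3540.38 - 2379.75| = 1160.64 m/s
Step 7: Total delta-v = 1600.79 + 1160.64 = 2761.4 m/s

2761.4


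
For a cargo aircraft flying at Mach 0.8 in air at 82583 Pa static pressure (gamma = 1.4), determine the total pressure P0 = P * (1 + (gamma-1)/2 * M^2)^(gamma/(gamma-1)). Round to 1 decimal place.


Step 1: (gamma-1)/2 * M^2 = 0.2 * 0.64 = 0.128
Step 2: 1 + 0.128 = 1.128
Step 3: Exponent gamma/(gamma-1) = 3.5
Step 4: P0 = 82583 * 1.128^3.5 = 125884.6 Pa

125884.6


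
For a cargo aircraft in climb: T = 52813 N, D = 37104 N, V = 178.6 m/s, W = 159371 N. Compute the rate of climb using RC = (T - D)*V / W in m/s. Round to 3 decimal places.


Step 1: Excess thrust = T - D = 52813 - 37104 = 15709 N
Step 2: Excess power = 15709 * 178.6 = 2805627.4 W
Step 3: RC = 2805627.4 / 159371 = 17.604 m/s

17.604


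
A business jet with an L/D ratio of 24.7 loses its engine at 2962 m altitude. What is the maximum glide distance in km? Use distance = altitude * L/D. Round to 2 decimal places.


Step 1: Glide distance = altitude * L/D = 2962 * 24.7 = 73161.4 m
Step 2: Convert to km: 73161.4 / 1000 = 73.16 km

73.16


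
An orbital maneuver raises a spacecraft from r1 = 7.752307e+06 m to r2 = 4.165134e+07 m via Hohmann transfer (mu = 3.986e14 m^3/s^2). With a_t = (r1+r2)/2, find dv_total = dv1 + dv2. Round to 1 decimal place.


Step 1: Transfer semi-major axis a_t = (7.752307e+06 + 4.165134e+07) / 2 = 2.470182e+07 m
Step 2: v1 (circular at r1) = sqrt(mu/r1) = 7170.56 m/s
Step 3: v_t1 = sqrt(mu*(2/r1 - 1/a_t)) = 9311.15 m/s
Step 4: dv1 = |9311.15 - 7170.56| = 2140.58 m/s
Step 5: v2 (circular at r2) = 3093.53 m/s, v_t2 = 1733.03 m/s
Step 6: dv2 = |3093.53 - 1733.03| = 1360.5 m/s
Step 7: Total delta-v = 2140.58 + 1360.5 = 3501.1 m/s

3501.1


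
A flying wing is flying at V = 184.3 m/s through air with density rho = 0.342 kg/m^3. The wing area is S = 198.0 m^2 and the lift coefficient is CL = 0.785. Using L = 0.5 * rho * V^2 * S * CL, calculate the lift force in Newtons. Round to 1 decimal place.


Step 1: Calculate dynamic pressure q = 0.5 * 0.342 * 184.3^2 = 0.5 * 0.342 * 33966.49 = 5808.2698 Pa
Step 2: Multiply by wing area and lift coefficient: L = 5808.2698 * 198.0 * 0.785
Step 3: L = 1150037.4184 * 0.785 = 902779.4 N

902779.4


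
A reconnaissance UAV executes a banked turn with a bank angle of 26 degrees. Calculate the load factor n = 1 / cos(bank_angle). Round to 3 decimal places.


Step 1: Convert 26 degrees to radians = 0.453786
Step 2: cos(26 deg) = 0.898794
Step 3: n = 1 / 0.898794 = 1.113

1.113


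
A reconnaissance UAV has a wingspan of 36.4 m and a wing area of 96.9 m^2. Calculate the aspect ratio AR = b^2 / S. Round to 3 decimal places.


Step 1: b^2 = 36.4^2 = 1324.96
Step 2: AR = 1324.96 / 96.9 = 13.673

13.673


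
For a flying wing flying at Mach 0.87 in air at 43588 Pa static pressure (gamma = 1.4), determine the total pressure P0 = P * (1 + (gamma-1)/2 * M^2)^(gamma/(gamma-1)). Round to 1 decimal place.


Step 1: (gamma-1)/2 * M^2 = 0.2 * 0.7569 = 0.15138
Step 2: 1 + 0.15138 = 1.15138
Step 3: Exponent gamma/(gamma-1) = 3.5
Step 4: P0 = 43588 * 1.15138^3.5 = 71389.2 Pa

71389.2


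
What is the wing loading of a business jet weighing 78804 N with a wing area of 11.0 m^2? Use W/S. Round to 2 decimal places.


Step 1: Wing loading = W / S = 78804 / 11.0
Step 2: Wing loading = 7164.00 N/m^2

7164.00


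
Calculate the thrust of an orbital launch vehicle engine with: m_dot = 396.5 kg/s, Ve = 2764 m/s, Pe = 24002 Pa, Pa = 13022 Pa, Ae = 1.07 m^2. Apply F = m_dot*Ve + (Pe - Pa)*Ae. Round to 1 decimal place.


Step 1: Momentum thrust = m_dot * Ve = 396.5 * 2764 = 1095926.0 N
Step 2: Pressure thrust = (Pe - Pa) * Ae = (24002 - 13022) * 1.07 = 11748.60 N
Step 3: Total thrust F = 1095926.0 + 11748.60 = 1107674.6 N

1107674.6


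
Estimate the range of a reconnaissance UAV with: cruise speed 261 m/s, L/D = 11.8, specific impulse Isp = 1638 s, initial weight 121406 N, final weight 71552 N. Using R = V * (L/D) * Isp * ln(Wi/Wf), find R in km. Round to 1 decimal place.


Step 1: Coefficient = V * (L/D) * Isp = 261 * 11.8 * 1638 = 5044712.4 m
Step 2: Wi/Wf = 121406 / 71552 = 1.696752
Step 3: ln(1.696752) = 0.528716
Step 4: R = 5044712.4 * 0.528716 = 2667219.4 m = 2667.2 km

2667.2


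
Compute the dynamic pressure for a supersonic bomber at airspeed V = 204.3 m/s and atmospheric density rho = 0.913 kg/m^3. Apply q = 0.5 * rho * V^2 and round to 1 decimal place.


Step 1: V^2 = 204.3^2 = 41738.49
Step 2: q = 0.5 * 0.913 * 41738.49
Step 3: q = 19053.6 Pa

19053.6


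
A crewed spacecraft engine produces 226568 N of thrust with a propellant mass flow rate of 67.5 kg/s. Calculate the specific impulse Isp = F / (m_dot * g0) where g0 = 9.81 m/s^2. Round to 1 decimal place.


Step 1: m_dot * g0 = 67.5 * 9.81 = 662.18
Step 2: Isp = 226568 / 662.18 = 342.2 s

342.2


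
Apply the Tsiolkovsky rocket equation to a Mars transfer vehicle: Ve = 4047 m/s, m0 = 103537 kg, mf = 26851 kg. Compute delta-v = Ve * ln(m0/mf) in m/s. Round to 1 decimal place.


Step 1: Mass ratio m0/mf = 103537 / 26851 = 3.855983
Step 2: ln(3.855983) = 1.349626
Step 3: delta-v = 4047 * 1.349626 = 5461.9 m/s

5461.9


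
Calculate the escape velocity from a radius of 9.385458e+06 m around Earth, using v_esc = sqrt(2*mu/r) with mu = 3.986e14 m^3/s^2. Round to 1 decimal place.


Step 1: 2*mu/r = 2 * 3.986e14 / 9.385458e+06 = 84939914.4933
Step 2: v_esc = sqrt(84939914.4933) = 9216.3 m/s

9216.3


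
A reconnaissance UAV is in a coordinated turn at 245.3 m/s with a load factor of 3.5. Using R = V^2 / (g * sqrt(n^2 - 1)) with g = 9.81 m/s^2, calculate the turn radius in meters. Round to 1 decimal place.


Step 1: V^2 = 245.3^2 = 60172.09
Step 2: n^2 - 1 = 3.5^2 - 1 = 11.25
Step 3: sqrt(11.25) = 3.354102
Step 4: R = 60172.09 / (9.81 * 3.354102) = 1828.7 m

1828.7


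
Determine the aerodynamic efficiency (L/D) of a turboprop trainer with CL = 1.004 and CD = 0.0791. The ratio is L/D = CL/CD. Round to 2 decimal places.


Step 1: L/D = CL / CD = 1.004 / 0.0791
Step 2: L/D = 12.69

12.69


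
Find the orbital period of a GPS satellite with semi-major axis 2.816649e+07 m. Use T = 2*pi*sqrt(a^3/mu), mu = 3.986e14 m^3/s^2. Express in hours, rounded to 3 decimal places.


Step 1: a^3 / mu = 2.234592e+22 / 3.986e14 = 5.606101e+07
Step 2: sqrt(5.606101e+07) = 7487.3899 s
Step 3: T = 2*pi * 7487.3899 = 47044.66 s
Step 4: T in hours = 47044.66 / 3600 = 13.068 hours

13.068


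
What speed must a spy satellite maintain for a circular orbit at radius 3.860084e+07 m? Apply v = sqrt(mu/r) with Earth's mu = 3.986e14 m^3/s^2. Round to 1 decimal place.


Step 1: mu / r = 3.986e14 / 3.860084e+07 = 10326200.1552
Step 2: v = sqrt(10326200.1552) = 3213.4 m/s

3213.4


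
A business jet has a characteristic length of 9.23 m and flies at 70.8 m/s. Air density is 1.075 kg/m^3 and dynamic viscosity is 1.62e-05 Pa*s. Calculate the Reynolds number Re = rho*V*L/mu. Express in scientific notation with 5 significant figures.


Step 1: Numerator = rho * V * L = 1.075 * 70.8 * 9.23 = 702.4953
Step 2: Re = 702.4953 / 1.62e-05
Step 3: Re = 4.3364e+07

4.3364e+07


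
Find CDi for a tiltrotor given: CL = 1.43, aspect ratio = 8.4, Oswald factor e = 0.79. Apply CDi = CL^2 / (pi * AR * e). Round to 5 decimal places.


Step 1: CL^2 = 1.43^2 = 2.0449
Step 2: pi * AR * e = 3.14159 * 8.4 * 0.79 = 20.847609
Step 3: CDi = 2.0449 / 20.847609 = 0.09809

0.09809


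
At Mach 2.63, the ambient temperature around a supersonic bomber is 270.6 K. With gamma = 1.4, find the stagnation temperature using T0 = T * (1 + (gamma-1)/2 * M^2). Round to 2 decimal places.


Step 1: (gamma-1)/2 = 0.2
Step 2: M^2 = 6.9169
Step 3: 1 + 0.2 * 6.9169 = 2.38338
Step 4: T0 = 270.6 * 2.38338 = 644.94 K

644.94


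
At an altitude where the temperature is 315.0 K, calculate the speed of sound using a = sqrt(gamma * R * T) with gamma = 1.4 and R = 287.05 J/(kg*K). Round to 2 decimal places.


Step 1: gamma * R * T = 1.4 * 287.05 * 315.0 = 126589.05
Step 2: a = sqrt(126589.05) = 355.79 m/s

355.79


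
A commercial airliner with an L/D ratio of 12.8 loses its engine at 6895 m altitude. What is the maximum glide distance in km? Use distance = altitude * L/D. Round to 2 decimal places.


Step 1: Glide distance = altitude * L/D = 6895 * 12.8 = 88256.0 m
Step 2: Convert to km: 88256.0 / 1000 = 88.26 km

88.26


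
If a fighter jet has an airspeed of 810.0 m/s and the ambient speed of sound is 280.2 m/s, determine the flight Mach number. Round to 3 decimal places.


Step 1: M = V / a = 810.0 / 280.2
Step 2: M = 2.891

2.891


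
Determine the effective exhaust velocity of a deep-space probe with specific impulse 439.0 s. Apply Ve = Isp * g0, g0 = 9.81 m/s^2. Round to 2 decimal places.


Step 1: Ve = Isp * g0 = 439.0 * 9.81
Step 2: Ve = 4306.59 m/s

4306.59


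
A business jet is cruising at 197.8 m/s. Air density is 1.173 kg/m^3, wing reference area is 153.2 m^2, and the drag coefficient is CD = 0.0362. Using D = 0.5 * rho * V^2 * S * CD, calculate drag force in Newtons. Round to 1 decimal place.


Step 1: Dynamic pressure q = 0.5 * 1.173 * 197.8^2 = 22946.7187 Pa
Step 2: Drag D = q * S * CD = 22946.7187 * 153.2 * 0.0362
Step 3: D = 127258.8 N

127258.8


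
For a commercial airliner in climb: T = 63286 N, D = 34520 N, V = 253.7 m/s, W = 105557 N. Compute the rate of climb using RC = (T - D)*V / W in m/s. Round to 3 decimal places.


Step 1: Excess thrust = T - D = 63286 - 34520 = 28766 N
Step 2: Excess power = 28766 * 253.7 = 7297934.2 W
Step 3: RC = 7297934.2 / 105557 = 69.137 m/s

69.137


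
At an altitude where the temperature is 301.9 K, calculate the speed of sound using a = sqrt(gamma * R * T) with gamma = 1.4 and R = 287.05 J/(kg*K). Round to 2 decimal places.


Step 1: gamma * R * T = 1.4 * 287.05 * 301.9 = 121324.553
Step 2: a = sqrt(121324.553) = 348.32 m/s

348.32


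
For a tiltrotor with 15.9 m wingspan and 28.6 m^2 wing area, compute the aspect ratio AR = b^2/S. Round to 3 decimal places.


Step 1: b^2 = 15.9^2 = 252.81
Step 2: AR = 252.81 / 28.6 = 8.840

8.840


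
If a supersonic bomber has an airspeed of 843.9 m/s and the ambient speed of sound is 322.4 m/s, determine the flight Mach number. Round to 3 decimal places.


Step 1: M = V / a = 843.9 / 322.4
Step 2: M = 2.618

2.618


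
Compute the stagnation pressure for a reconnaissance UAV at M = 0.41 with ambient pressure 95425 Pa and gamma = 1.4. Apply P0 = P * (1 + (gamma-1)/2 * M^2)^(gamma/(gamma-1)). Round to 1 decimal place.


Step 1: (gamma-1)/2 * M^2 = 0.2 * 0.1681 = 0.03362
Step 2: 1 + 0.03362 = 1.03362
Step 3: Exponent gamma/(gamma-1) = 3.5
Step 4: P0 = 95425 * 1.03362^3.5 = 107133.5 Pa

107133.5


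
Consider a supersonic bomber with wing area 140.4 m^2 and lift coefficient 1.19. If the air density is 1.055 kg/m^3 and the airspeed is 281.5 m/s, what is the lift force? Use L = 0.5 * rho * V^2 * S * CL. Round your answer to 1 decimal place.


Step 1: Calculate dynamic pressure q = 0.5 * 1.055 * 281.5^2 = 0.5 * 1.055 * 79242.25 = 41800.2869 Pa
Step 2: Multiply by wing area and lift coefficient: L = 41800.2869 * 140.4 * 1.19
Step 3: L = 5868760.2773 * 1.19 = 6983824.7 N

6983824.7


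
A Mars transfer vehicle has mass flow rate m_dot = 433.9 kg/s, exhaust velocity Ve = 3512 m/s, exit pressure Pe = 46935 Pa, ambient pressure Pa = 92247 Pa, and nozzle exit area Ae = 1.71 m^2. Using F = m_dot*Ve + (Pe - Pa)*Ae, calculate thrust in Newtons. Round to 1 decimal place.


Step 1: Momentum thrust = m_dot * Ve = 433.9 * 3512 = 1523856.8 N
Step 2: Pressure thrust = (Pe - Pa) * Ae = (46935 - 92247) * 1.71 = -77483.52 N
Step 3: Total thrust F = 1523856.8 + -77483.52 = 1446373.3 N

1446373.3


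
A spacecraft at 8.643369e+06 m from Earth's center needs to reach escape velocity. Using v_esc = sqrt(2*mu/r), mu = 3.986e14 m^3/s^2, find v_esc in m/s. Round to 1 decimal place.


Step 1: 2*mu/r = 2 * 3.986e14 / 8.643369e+06 = 92232554.2274
Step 2: v_esc = sqrt(92232554.2274) = 9603.8 m/s

9603.8


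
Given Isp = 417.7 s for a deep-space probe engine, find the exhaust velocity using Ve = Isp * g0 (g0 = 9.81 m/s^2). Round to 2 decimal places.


Step 1: Ve = Isp * g0 = 417.7 * 9.81
Step 2: Ve = 4097.64 m/s

4097.64


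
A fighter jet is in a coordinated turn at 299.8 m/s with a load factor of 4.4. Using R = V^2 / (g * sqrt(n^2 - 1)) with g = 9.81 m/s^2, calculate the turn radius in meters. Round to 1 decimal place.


Step 1: V^2 = 299.8^2 = 89880.04
Step 2: n^2 - 1 = 4.4^2 - 1 = 18.36
Step 3: sqrt(18.36) = 4.284857
Step 4: R = 89880.04 / (9.81 * 4.284857) = 2138.2 m

2138.2


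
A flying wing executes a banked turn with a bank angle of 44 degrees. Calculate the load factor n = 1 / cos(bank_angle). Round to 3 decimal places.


Step 1: Convert 44 degrees to radians = 0.767945
Step 2: cos(44 deg) = 0.71934
Step 3: n = 1 / 0.71934 = 1.390

1.390


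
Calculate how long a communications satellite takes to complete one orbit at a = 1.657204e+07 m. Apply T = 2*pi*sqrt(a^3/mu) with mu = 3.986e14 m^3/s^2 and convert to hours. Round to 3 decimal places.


Step 1: a^3 / mu = 4.551221e+21 / 3.986e14 = 1.141802e+07
Step 2: sqrt(1.141802e+07) = 3379.0554 s
Step 3: T = 2*pi * 3379.0554 = 21231.23 s
Step 4: T in hours = 21231.23 / 3600 = 5.898 hours

5.898


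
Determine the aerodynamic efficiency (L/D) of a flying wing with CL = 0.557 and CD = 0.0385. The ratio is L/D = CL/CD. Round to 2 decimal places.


Step 1: L/D = CL / CD = 0.557 / 0.0385
Step 2: L/D = 14.47

14.47


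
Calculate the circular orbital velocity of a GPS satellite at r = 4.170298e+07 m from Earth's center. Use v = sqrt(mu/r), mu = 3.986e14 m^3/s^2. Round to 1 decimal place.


Step 1: mu / r = 3.986e14 / 4.170298e+07 = 9558069.9509
Step 2: v = sqrt(9558069.9509) = 3091.6 m/s

3091.6


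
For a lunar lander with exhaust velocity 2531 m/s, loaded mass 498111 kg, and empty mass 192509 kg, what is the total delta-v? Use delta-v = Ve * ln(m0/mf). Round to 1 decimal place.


Step 1: Mass ratio m0/mf = 498111 / 192509 = 2.587469
Step 2: ln(2.587469) = 0.95068
Step 3: delta-v = 2531 * 0.95068 = 2406.2 m/s

2406.2


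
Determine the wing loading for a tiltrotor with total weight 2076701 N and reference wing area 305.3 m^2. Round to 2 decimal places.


Step 1: Wing loading = W / S = 2076701 / 305.3
Step 2: Wing loading = 6802.17 N/m^2

6802.17


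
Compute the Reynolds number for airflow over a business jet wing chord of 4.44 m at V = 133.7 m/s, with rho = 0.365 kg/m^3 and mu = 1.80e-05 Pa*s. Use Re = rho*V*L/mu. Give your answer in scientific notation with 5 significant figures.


Step 1: Numerator = rho * V * L = 0.365 * 133.7 * 4.44 = 216.67422
Step 2: Re = 216.67422 / 1.80e-05
Step 3: Re = 1.2037e+07

1.2037e+07


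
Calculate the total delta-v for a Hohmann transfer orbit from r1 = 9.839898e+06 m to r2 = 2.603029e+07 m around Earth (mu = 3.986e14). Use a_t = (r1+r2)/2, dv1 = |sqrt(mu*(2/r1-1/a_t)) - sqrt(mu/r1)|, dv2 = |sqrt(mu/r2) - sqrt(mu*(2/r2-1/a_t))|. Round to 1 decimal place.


Step 1: Transfer semi-major axis a_t = (9.839898e+06 + 2.603029e+07) / 2 = 1.793509e+07 m
Step 2: v1 (circular at r1) = sqrt(mu/r1) = 6364.63 m/s
Step 3: v_t1 = sqrt(mu*(2/r1 - 1/a_t)) = 7667.63 m/s
Step 4: dv1 = |7667.63 - 6364.63| = 1303.0 m/s
Step 5: v2 (circular at r2) = 3913.17 m/s, v_t2 = 2898.5 m/s
Step 6: dv2 = |3913.17 - 2898.5| = 1014.68 m/s
Step 7: Total delta-v = 1303.0 + 1014.68 = 2317.7 m/s

2317.7


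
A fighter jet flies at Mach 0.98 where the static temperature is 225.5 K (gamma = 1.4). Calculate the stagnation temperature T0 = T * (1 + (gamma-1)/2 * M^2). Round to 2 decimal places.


Step 1: (gamma-1)/2 = 0.2
Step 2: M^2 = 0.9604
Step 3: 1 + 0.2 * 0.9604 = 1.19208
Step 4: T0 = 225.5 * 1.19208 = 268.81 K

268.81


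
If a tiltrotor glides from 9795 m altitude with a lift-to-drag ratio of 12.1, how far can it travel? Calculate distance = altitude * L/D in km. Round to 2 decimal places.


Step 1: Glide distance = altitude * L/D = 9795 * 12.1 = 118519.5 m
Step 2: Convert to km: 118519.5 / 1000 = 118.52 km

118.52


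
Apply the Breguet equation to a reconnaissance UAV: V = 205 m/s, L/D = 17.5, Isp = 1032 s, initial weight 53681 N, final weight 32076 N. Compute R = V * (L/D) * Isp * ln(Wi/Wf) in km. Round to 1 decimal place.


Step 1: Coefficient = V * (L/D) * Isp = 205 * 17.5 * 1032 = 3702300.0 m
Step 2: Wi/Wf = 53681 / 32076 = 1.673557
Step 3: ln(1.673557) = 0.514951
Step 4: R = 3702300.0 * 0.514951 = 1906503.2 m = 1906.5 km

1906.5


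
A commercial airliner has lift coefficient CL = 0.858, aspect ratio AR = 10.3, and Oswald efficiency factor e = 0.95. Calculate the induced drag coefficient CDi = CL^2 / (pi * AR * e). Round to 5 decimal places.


Step 1: CL^2 = 0.858^2 = 0.736164
Step 2: pi * AR * e = 3.14159 * 10.3 * 0.95 = 30.740484
Step 3: CDi = 0.736164 / 30.740484 = 0.02395

0.02395


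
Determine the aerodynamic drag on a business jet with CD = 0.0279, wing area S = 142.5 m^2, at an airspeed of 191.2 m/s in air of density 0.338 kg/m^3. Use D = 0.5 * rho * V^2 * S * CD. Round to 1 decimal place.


Step 1: Dynamic pressure q = 0.5 * 0.338 * 191.2^2 = 6178.2074 Pa
Step 2: Drag D = q * S * CD = 6178.2074 * 142.5 * 0.0279
Step 3: D = 24563.0 N

24563.0


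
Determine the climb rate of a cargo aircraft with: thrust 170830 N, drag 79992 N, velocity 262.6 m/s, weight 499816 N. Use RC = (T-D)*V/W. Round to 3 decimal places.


Step 1: Excess thrust = T - D = 170830 - 79992 = 90838 N
Step 2: Excess power = 90838 * 262.6 = 23854058.8 W
Step 3: RC = 23854058.8 / 499816 = 47.726 m/s

47.726


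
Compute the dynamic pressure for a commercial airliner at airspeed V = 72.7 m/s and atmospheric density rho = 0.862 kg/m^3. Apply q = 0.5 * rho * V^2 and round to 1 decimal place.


Step 1: V^2 = 72.7^2 = 5285.29
Step 2: q = 0.5 * 0.862 * 5285.29
Step 3: q = 2278.0 Pa

2278.0


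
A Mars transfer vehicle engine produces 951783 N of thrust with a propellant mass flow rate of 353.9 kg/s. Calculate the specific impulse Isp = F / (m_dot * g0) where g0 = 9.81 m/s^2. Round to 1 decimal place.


Step 1: m_dot * g0 = 353.9 * 9.81 = 3471.76
Step 2: Isp = 951783 / 3471.76 = 274.2 s

274.2


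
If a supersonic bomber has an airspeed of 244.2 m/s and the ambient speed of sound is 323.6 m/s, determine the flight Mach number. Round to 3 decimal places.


Step 1: M = V / a = 244.2 / 323.6
Step 2: M = 0.755

0.755


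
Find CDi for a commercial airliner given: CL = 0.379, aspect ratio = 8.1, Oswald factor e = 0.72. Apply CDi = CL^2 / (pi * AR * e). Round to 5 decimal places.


Step 1: CL^2 = 0.379^2 = 0.143641
Step 2: pi * AR * e = 3.14159 * 8.1 * 0.72 = 18.321768
Step 3: CDi = 0.143641 / 18.321768 = 0.00784

0.00784


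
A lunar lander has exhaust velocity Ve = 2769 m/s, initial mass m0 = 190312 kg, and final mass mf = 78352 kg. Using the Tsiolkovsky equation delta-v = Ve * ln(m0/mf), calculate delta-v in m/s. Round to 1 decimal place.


Step 1: Mass ratio m0/mf = 190312 / 78352 = 2.428936
Step 2: ln(2.428936) = 0.887453
Step 3: delta-v = 2769 * 0.887453 = 2457.4 m/s

2457.4


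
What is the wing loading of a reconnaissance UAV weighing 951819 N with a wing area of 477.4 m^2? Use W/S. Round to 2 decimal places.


Step 1: Wing loading = W / S = 951819 / 477.4
Step 2: Wing loading = 1993.76 N/m^2

1993.76


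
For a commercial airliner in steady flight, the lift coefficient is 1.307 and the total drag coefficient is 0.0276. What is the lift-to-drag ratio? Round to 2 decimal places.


Step 1: L/D = CL / CD = 1.307 / 0.0276
Step 2: L/D = 47.36

47.36


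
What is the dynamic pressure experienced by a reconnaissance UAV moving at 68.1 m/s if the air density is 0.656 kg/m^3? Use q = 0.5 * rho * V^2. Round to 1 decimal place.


Step 1: V^2 = 68.1^2 = 4637.61
Step 2: q = 0.5 * 0.656 * 4637.61
Step 3: q = 1521.1 Pa

1521.1


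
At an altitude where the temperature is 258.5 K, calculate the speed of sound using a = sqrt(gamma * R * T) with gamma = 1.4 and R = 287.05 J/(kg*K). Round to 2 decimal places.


Step 1: gamma * R * T = 1.4 * 287.05 * 258.5 = 103883.395
Step 2: a = sqrt(103883.395) = 322.31 m/s

322.31


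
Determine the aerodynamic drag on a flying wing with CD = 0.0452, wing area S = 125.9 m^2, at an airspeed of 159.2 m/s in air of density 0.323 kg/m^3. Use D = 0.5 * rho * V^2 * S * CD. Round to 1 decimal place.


Step 1: Dynamic pressure q = 0.5 * 0.323 * 159.2^2 = 4093.1594 Pa
Step 2: Drag D = q * S * CD = 4093.1594 * 125.9 * 0.0452
Step 3: D = 23292.9 N

23292.9


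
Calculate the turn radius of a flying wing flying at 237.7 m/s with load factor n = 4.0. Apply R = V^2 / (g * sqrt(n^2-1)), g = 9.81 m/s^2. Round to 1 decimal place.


Step 1: V^2 = 237.7^2 = 56501.29
Step 2: n^2 - 1 = 4.0^2 - 1 = 15.0
Step 3: sqrt(15.0) = 3.872983
Step 4: R = 56501.29 / (9.81 * 3.872983) = 1487.1 m

1487.1


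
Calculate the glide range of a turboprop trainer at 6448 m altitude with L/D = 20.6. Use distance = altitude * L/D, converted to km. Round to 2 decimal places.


Step 1: Glide distance = altitude * L/D = 6448 * 20.6 = 132828.8 m
Step 2: Convert to km: 132828.8 / 1000 = 132.83 km

132.83


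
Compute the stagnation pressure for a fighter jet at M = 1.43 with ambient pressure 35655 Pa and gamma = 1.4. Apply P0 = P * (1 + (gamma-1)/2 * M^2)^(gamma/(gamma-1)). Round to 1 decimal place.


Step 1: (gamma-1)/2 * M^2 = 0.2 * 2.0449 = 0.40898
Step 2: 1 + 0.40898 = 1.40898
Step 3: Exponent gamma/(gamma-1) = 3.5
Step 4: P0 = 35655 * 1.40898^3.5 = 118382.5 Pa

118382.5


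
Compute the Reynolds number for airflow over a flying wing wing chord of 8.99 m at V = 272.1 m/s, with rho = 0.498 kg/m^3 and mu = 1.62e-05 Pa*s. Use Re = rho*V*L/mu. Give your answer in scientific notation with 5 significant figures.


Step 1: Numerator = rho * V * L = 0.498 * 272.1 * 8.99 = 1218.197142
Step 2: Re = 1218.197142 / 1.62e-05
Step 3: Re = 7.5197e+07

7.5197e+07


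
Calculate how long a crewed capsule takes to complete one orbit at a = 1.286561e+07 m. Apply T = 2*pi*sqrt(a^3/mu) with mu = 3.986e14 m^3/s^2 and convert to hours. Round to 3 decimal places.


Step 1: a^3 / mu = 2.129566e+21 / 3.986e14 = 5.342615e+06
Step 2: sqrt(5.342615e+06) = 2311.4097 s
Step 3: T = 2*pi * 2311.4097 = 14523.02 s
Step 4: T in hours = 14523.02 / 3600 = 4.034 hours

4.034


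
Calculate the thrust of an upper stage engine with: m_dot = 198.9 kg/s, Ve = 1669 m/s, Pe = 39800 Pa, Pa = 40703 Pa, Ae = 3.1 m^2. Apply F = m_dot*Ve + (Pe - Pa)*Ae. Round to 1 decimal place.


Step 1: Momentum thrust = m_dot * Ve = 198.9 * 1669 = 331964.1 N
Step 2: Pressure thrust = (Pe - Pa) * Ae = (39800 - 40703) * 3.1 = -2799.3 N
Step 3: Total thrust F = 331964.1 + -2799.3 = 329164.8 N

329164.8


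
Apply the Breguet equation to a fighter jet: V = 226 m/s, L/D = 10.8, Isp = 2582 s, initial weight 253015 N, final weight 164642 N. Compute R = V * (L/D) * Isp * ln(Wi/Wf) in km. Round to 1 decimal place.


Step 1: Coefficient = V * (L/D) * Isp = 226 * 10.8 * 2582 = 6302145.6 m
Step 2: Wi/Wf = 253015 / 164642 = 1.536759
Step 3: ln(1.536759) = 0.429675
Step 4: R = 6302145.6 * 0.429675 = 2707876.7 m = 2707.9 km

2707.9


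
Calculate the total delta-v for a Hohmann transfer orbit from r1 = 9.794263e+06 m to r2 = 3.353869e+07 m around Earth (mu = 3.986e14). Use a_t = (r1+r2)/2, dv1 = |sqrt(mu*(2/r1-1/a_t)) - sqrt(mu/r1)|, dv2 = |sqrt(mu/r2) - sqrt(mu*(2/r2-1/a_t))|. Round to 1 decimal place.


Step 1: Transfer semi-major axis a_t = (9.794263e+06 + 3.353869e+07) / 2 = 2.166648e+07 m
Step 2: v1 (circular at r1) = sqrt(mu/r1) = 6379.44 m/s
Step 3: v_t1 = sqrt(mu*(2/r1 - 1/a_t)) = 7937.1 m/s
Step 4: dv1 = |7937.1 - 6379.44| = 1557.65 m/s
Step 5: v2 (circular at r2) = 3447.43 m/s, v_t2 = 2317.86 m/s
Step 6: dv2 = |3447.43 - 2317.86| = 1129.57 m/s
Step 7: Total delta-v = 1557.65 + 1129.57 = 2687.2 m/s

2687.2


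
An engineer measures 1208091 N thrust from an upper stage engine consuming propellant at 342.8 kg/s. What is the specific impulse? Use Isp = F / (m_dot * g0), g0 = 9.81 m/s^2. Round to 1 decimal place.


Step 1: m_dot * g0 = 342.8 * 9.81 = 3362.87
Step 2: Isp = 1208091 / 3362.87 = 359.2 s

359.2


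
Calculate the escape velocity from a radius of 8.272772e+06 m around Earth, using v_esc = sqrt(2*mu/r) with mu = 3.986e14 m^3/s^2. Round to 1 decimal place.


Step 1: 2*mu/r = 2 * 3.986e14 / 8.272772e+06 = 96364314.1622
Step 2: v_esc = sqrt(96364314.1622) = 9816.5 m/s

9816.5


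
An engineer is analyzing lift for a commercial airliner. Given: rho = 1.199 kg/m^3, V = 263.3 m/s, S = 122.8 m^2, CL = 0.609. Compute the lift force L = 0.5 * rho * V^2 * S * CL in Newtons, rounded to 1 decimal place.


Step 1: Calculate dynamic pressure q = 0.5 * 1.199 * 263.3^2 = 0.5 * 1.199 * 69326.89 = 41561.4706 Pa
Step 2: Multiply by wing area and lift coefficient: L = 41561.4706 * 122.8 * 0.609
Step 3: L = 5103748.5842 * 0.609 = 3108182.9 N

3108182.9


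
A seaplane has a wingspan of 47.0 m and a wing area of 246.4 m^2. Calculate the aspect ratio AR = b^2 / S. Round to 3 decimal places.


Step 1: b^2 = 47.0^2 = 2209.0
Step 2: AR = 2209.0 / 246.4 = 8.965

8.965


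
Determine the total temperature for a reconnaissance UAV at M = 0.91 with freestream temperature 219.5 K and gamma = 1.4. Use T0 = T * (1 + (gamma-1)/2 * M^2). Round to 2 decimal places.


Step 1: (gamma-1)/2 = 0.2
Step 2: M^2 = 0.8281
Step 3: 1 + 0.2 * 0.8281 = 1.16562
Step 4: T0 = 219.5 * 1.16562 = 255.85 K

255.85


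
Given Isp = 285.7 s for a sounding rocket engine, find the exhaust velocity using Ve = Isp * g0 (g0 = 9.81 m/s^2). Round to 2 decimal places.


Step 1: Ve = Isp * g0 = 285.7 * 9.81
Step 2: Ve = 2802.72 m/s

2802.72


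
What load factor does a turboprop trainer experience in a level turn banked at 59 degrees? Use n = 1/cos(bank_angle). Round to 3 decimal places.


Step 1: Convert 59 degrees to radians = 1.029744
Step 2: cos(59 deg) = 0.515038
Step 3: n = 1 / 0.515038 = 1.942

1.942


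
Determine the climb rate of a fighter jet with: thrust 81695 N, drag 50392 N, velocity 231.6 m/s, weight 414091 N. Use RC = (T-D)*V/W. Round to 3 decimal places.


Step 1: Excess thrust = T - D = 81695 - 50392 = 31303 N
Step 2: Excess power = 31303 * 231.6 = 7249774.8 W
Step 3: RC = 7249774.8 / 414091 = 17.508 m/s

17.508


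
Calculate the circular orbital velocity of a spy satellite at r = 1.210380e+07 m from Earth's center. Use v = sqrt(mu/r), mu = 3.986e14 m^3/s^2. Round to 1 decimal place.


Step 1: mu / r = 3.986e14 / 1.210380e+07 = 32931806.5401
Step 2: v = sqrt(32931806.5401) = 5738.6 m/s

5738.6


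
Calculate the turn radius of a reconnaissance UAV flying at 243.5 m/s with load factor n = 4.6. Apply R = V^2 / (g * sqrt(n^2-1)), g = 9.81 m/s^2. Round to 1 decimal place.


Step 1: V^2 = 243.5^2 = 59292.25
Step 2: n^2 - 1 = 4.6^2 - 1 = 20.16
Step 3: sqrt(20.16) = 4.489989
Step 4: R = 59292.25 / (9.81 * 4.489989) = 1346.1 m

1346.1


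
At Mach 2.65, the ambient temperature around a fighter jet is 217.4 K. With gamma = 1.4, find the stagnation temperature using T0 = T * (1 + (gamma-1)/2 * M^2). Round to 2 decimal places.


Step 1: (gamma-1)/2 = 0.2
Step 2: M^2 = 7.0225
Step 3: 1 + 0.2 * 7.0225 = 2.4045
Step 4: T0 = 217.4 * 2.4045 = 522.74 K

522.74


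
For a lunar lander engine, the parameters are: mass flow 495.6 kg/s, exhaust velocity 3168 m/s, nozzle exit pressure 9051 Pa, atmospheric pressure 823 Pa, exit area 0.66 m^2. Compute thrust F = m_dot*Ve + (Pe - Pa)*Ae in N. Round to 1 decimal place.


Step 1: Momentum thrust = m_dot * Ve = 495.6 * 3168 = 1570060.8 N
Step 2: Pressure thrust = (Pe - Pa) * Ae = (9051 - 823) * 0.66 = 5430.48 N
Step 3: Total thrust F = 1570060.8 + 5430.48 = 1575491.3 N

1575491.3


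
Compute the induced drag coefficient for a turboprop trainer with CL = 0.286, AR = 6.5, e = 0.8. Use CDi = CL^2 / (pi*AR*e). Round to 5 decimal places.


Step 1: CL^2 = 0.286^2 = 0.081796
Step 2: pi * AR * e = 3.14159 * 6.5 * 0.8 = 16.336282
Step 3: CDi = 0.081796 / 16.336282 = 0.00501

0.00501


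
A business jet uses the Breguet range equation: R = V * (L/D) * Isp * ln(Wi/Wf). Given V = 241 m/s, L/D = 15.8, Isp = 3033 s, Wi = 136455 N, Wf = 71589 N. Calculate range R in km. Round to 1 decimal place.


Step 1: Coefficient = V * (L/D) * Isp = 241 * 15.8 * 3033 = 11549057.4 m
Step 2: Wi/Wf = 136455 / 71589 = 1.906089
Step 3: ln(1.906089) = 0.645053
Step 4: R = 11549057.4 * 0.645053 = 7449759.4 m = 7449.8 km

7449.8


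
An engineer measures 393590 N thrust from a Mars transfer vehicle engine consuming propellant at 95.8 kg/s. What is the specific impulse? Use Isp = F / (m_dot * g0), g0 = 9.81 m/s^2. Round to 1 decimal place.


Step 1: m_dot * g0 = 95.8 * 9.81 = 939.8
Step 2: Isp = 393590 / 939.8 = 418.8 s

418.8


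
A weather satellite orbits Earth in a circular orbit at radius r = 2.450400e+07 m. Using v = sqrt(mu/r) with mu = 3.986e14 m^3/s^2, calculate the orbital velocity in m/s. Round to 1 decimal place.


Step 1: mu / r = 3.986e14 / 2.450400e+07 = 16266731.9621
Step 2: v = sqrt(16266731.9621) = 4033.2 m/s

4033.2


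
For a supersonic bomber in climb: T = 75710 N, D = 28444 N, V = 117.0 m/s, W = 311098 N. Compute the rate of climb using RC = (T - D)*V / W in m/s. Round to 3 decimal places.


Step 1: Excess thrust = T - D = 75710 - 28444 = 47266 N
Step 2: Excess power = 47266 * 117.0 = 5530122.0 W
Step 3: RC = 5530122.0 / 311098 = 17.776 m/s

17.776


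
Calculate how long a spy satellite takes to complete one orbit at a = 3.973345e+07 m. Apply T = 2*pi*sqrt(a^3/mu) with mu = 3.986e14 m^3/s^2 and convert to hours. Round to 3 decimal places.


Step 1: a^3 / mu = 6.272907e+22 / 3.986e14 = 1.573735e+08
Step 2: sqrt(1.573735e+08) = 12544.8585 s
Step 3: T = 2*pi * 12544.8585 = 78821.67 s
Step 4: T in hours = 78821.67 / 3600 = 21.895 hours

21.895


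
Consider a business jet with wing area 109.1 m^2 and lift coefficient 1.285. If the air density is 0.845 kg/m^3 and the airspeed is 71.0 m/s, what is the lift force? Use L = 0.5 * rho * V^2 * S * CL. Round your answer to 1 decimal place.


Step 1: Calculate dynamic pressure q = 0.5 * 0.845 * 71.0^2 = 0.5 * 0.845 * 5041.0 = 2129.8225 Pa
Step 2: Multiply by wing area and lift coefficient: L = 2129.8225 * 109.1 * 1.285
Step 3: L = 232363.6347 * 1.285 = 298587.3 N

298587.3


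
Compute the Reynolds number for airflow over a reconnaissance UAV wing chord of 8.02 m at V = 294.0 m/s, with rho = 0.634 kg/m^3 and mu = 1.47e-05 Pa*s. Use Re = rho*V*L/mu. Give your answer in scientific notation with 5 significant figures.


Step 1: Numerator = rho * V * L = 0.634 * 294.0 * 8.02 = 1494.89592
Step 2: Re = 1494.89592 / 1.47e-05
Step 3: Re = 1.0169e+08

1.0169e+08


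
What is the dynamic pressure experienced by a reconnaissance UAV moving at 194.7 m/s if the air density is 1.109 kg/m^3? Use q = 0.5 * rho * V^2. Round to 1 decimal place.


Step 1: V^2 = 194.7^2 = 37908.09
Step 2: q = 0.5 * 1.109 * 37908.09
Step 3: q = 21020.0 Pa

21020.0


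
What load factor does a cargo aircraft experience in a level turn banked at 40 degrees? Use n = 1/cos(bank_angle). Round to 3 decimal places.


Step 1: Convert 40 degrees to radians = 0.698132
Step 2: cos(40 deg) = 0.766044
Step 3: n = 1 / 0.766044 = 1.305

1.305


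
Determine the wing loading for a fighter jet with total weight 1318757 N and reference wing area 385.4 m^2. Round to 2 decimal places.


Step 1: Wing loading = W / S = 1318757 / 385.4
Step 2: Wing loading = 3421.79 N/m^2

3421.79


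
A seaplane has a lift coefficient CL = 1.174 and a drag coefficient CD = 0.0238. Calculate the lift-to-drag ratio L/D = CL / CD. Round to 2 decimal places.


Step 1: L/D = CL / CD = 1.174 / 0.0238
Step 2: L/D = 49.33

49.33


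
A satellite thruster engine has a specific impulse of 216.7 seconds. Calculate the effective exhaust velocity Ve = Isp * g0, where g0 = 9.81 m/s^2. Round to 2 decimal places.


Step 1: Ve = Isp * g0 = 216.7 * 9.81
Step 2: Ve = 2125.83 m/s

2125.83


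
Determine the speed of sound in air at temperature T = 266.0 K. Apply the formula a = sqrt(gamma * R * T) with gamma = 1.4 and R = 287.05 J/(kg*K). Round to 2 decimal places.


Step 1: gamma * R * T = 1.4 * 287.05 * 266.0 = 106897.42
Step 2: a = sqrt(106897.42) = 326.95 m/s

326.95


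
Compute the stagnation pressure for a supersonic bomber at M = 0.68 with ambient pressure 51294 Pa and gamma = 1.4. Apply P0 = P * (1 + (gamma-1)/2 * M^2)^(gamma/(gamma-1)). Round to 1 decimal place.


Step 1: (gamma-1)/2 * M^2 = 0.2 * 0.4624 = 0.09248
Step 2: 1 + 0.09248 = 1.09248
Step 3: Exponent gamma/(gamma-1) = 3.5
Step 4: P0 = 51294 * 1.09248^3.5 = 69905.9 Pa

69905.9


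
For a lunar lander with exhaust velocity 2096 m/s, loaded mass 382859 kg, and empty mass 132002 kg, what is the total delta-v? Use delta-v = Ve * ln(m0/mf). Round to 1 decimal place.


Step 1: Mass ratio m0/mf = 382859 / 132002 = 2.900403
Step 2: ln(2.900403) = 1.06485
Step 3: delta-v = 2096 * 1.06485 = 2231.9 m/s

2231.9


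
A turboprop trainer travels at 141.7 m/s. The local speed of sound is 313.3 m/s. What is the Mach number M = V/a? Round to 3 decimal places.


Step 1: M = V / a = 141.7 / 313.3
Step 2: M = 0.452

0.452


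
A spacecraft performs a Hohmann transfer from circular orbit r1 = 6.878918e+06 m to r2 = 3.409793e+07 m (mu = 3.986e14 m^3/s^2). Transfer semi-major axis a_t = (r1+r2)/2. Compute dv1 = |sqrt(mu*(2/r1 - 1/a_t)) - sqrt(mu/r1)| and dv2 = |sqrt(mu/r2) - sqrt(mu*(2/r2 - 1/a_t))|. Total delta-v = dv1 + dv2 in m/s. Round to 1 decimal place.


Step 1: Transfer semi-major axis a_t = (6.878918e+06 + 3.409793e+07) / 2 = 2.048842e+07 m
Step 2: v1 (circular at r1) = sqrt(mu/r1) = 7612.17 m/s
Step 3: v_t1 = sqrt(mu*(2/r1 - 1/a_t)) = 9820.15 m/s
Step 4: dv1 = |9820.15 - 7612.17| = 2207.98 m/s
Step 5: v2 (circular at r2) = 3419.04 m/s, v_t2 = 1981.12 m/s
Step 6: dv2 = |3419.04 - 1981.12| = 1437.93 m/s
Step 7: Total delta-v = 2207.98 + 1437.93 = 3645.9 m/s

3645.9


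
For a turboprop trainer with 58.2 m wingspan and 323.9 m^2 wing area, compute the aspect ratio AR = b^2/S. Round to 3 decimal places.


Step 1: b^2 = 58.2^2 = 3387.24
Step 2: AR = 3387.24 / 323.9 = 10.458

10.458


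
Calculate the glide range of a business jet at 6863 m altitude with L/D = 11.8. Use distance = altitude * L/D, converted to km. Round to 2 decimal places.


Step 1: Glide distance = altitude * L/D = 6863 * 11.8 = 80983.4 m
Step 2: Convert to km: 80983.4 / 1000 = 80.98 km

80.98


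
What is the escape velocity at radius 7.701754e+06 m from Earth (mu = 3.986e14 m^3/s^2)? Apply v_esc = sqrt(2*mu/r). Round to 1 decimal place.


Step 1: 2*mu/r = 2 * 3.986e14 / 7.701754e+06 = 103508889.0141
Step 2: v_esc = sqrt(103508889.0141) = 10173.9 m/s

10173.9


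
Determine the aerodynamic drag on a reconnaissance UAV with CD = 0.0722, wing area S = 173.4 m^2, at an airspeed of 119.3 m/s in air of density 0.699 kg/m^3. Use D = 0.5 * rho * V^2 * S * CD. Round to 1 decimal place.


Step 1: Dynamic pressure q = 0.5 * 0.699 * 119.3^2 = 4974.2553 Pa
Step 2: Drag D = q * S * CD = 4974.2553 * 173.4 * 0.0722
Step 3: D = 62275.1 N

62275.1


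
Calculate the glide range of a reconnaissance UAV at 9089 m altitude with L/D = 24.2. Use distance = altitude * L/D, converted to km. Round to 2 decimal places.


Step 1: Glide distance = altitude * L/D = 9089 * 24.2 = 219953.8 m
Step 2: Convert to km: 219953.8 / 1000 = 219.95 km

219.95


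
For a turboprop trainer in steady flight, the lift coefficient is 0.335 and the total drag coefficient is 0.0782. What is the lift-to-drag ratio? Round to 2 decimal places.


Step 1: L/D = CL / CD = 0.335 / 0.0782
Step 2: L/D = 4.28

4.28


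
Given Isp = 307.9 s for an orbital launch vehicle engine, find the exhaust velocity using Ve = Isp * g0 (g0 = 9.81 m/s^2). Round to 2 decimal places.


Step 1: Ve = Isp * g0 = 307.9 * 9.81
Step 2: Ve = 3020.50 m/s

3020.50


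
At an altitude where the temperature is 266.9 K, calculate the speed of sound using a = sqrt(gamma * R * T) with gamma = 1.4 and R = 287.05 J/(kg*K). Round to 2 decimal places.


Step 1: gamma * R * T = 1.4 * 287.05 * 266.9 = 107259.103
Step 2: a = sqrt(107259.103) = 327.50 m/s

327.50


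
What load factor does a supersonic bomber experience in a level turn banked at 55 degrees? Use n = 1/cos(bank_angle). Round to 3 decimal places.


Step 1: Convert 55 degrees to radians = 0.959931
Step 2: cos(55 deg) = 0.573576
Step 3: n = 1 / 0.573576 = 1.743

1.743


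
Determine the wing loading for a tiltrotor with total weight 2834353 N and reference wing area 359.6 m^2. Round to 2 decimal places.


Step 1: Wing loading = W / S = 2834353 / 359.6
Step 2: Wing loading = 7881.96 N/m^2

7881.96


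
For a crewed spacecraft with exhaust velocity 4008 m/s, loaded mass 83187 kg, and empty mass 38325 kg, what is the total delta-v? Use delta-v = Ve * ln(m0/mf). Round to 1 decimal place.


Step 1: Mass ratio m0/mf = 83187 / 38325 = 2.170568
Step 2: ln(2.170568) = 0.774989
Step 3: delta-v = 4008 * 0.774989 = 3106.2 m/s

3106.2


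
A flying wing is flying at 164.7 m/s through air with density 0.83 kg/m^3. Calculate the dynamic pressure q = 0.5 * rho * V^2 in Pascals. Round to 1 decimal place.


Step 1: V^2 = 164.7^2 = 27126.09
Step 2: q = 0.5 * 0.83 * 27126.09
Step 3: q = 11257.3 Pa

11257.3


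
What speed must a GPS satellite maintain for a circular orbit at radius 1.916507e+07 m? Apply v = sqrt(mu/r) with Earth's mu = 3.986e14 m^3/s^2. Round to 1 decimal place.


Step 1: mu / r = 3.986e14 / 1.916507e+07 = 20798254.3241
Step 2: v = sqrt(20798254.3241) = 4560.5 m/s

4560.5


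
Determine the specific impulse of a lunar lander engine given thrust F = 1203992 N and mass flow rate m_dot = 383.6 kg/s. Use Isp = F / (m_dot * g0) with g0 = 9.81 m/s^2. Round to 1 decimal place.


Step 1: m_dot * g0 = 383.6 * 9.81 = 3763.12
Step 2: Isp = 1203992 / 3763.12 = 319.9 s

319.9


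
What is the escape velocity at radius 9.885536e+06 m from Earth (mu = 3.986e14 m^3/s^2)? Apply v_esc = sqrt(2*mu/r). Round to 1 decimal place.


Step 1: 2*mu/r = 2 * 3.986e14 / 9.885536e+06 = 80643072.8693
Step 2: v_esc = sqrt(80643072.8693) = 8980.1 m/s

8980.1
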